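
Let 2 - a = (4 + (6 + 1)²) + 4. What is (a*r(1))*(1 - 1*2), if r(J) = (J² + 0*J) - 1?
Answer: 0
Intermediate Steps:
r(J) = -1 + J² (r(J) = (J² + 0) - 1 = J² - 1 = -1 + J²)
a = -55 (a = 2 - ((4 + (6 + 1)²) + 4) = 2 - ((4 + 7²) + 4) = 2 - ((4 + 49) + 4) = 2 - (53 + 4) = 2 - 1*57 = 2 - 57 = -55)
(a*r(1))*(1 - 1*2) = (-55*(-1 + 1²))*(1 - 1*2) = (-55*(-1 + 1))*(1 - 2) = -55*0*(-1) = 0*(-1) = 0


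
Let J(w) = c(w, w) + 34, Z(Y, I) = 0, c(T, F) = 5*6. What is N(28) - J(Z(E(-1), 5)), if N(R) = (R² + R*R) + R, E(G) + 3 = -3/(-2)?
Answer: 1532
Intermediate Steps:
c(T, F) = 30
E(G) = -3/2 (E(G) = -3 - 3/(-2) = -3 - 3*(-½) = -3 + 3/2 = -3/2)
N(R) = R + 2*R² (N(R) = (R² + R²) + R = 2*R² + R = R + 2*R²)
J(w) = 64 (J(w) = 30 + 34 = 64)
N(28) - J(Z(E(-1), 5)) = 28*(1 + 2*28) - 1*64 = 28*(1 + 56) - 64 = 28*57 - 64 = 1596 - 64 = 1532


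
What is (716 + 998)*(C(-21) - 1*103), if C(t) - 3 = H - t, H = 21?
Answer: -99412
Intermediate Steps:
C(t) = 24 - t (C(t) = 3 + (21 - t) = 24 - t)
(716 + 998)*(C(-21) - 1*103) = (716 + 998)*((24 - 1*(-21)) - 1*103) = 1714*((24 + 21) - 103) = 1714*(45 - 103) = 1714*(-58) = -99412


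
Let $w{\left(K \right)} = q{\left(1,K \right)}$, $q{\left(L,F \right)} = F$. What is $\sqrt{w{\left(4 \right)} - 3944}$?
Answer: $2 i \sqrt{985} \approx 62.769 i$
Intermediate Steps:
$w{\left(K \right)} = K$
$\sqrt{w{\left(4 \right)} - 3944} = \sqrt{4 - 3944} = \sqrt{-3940} = 2 i \sqrt{985}$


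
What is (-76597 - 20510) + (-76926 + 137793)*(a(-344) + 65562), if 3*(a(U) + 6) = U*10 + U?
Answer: 3913326369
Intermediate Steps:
a(U) = -6 + 11*U/3 (a(U) = -6 + (U*10 + U)/3 = -6 + (10*U + U)/3 = -6 + (11*U)/3 = -6 + 11*U/3)
(-76597 - 20510) + (-76926 + 137793)*(a(-344) + 65562) = (-76597 - 20510) + (-76926 + 137793)*((-6 + (11/3)*(-344)) + 65562) = -97107 + 60867*((-6 - 3784/3) + 65562) = -97107 + 60867*(-3802/3 + 65562) = -97107 + 60867*(192884/3) = -97107 + 3913423476 = 3913326369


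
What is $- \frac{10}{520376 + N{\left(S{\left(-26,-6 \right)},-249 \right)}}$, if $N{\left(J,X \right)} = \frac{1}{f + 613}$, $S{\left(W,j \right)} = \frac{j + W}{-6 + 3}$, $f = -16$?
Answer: $- \frac{5970}{310664473} \approx -1.9217 \cdot 10^{-5}$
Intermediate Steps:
$S{\left(W,j \right)} = - \frac{W}{3} - \frac{j}{3}$ ($S{\left(W,j \right)} = \frac{W + j}{-3} = \left(W + j\right) \left(- \frac{1}{3}\right) = - \frac{W}{3} - \frac{j}{3}$)
$N{\left(J,X \right)} = \frac{1}{597}$ ($N{\left(J,X \right)} = \frac{1}{-16 + 613} = \frac{1}{597}$)
$- \frac{10}{520376 + N{\left(S{\left(-26,-6 \right)},-249 \right)}} = - \frac{10}{520376 + \frac{1}{597}} = - \frac{10}{\frac{310664473}{597}} = \left(-10\right) \frac{597}{310664473} = - \frac{5970}{310664473}$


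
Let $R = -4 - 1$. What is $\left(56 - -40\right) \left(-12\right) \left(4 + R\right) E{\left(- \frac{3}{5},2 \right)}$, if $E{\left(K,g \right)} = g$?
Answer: $2304$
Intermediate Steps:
$R = -5$
$\left(56 - -40\right) \left(-12\right) \left(4 + R\right) E{\left(- \frac{3}{5},2 \right)} = \left(56 - -40\right) \left(-12\right) \left(4 - 5\right) 2 = \left(56 + 40\right) \left(-12\right) \left(\left(-1\right) 2\right) = 96 \left(-12\right) \left(-2\right) = \left(-1152\right) \left(-2\right) = 2304$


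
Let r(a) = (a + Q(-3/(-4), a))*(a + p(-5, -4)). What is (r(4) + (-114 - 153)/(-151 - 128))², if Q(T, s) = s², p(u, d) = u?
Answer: 3136441/8649 ≈ 362.64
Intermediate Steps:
r(a) = (-5 + a)*(a + a²) (r(a) = (a + a²)*(a - 5) = (a + a²)*(-5 + a) = (-5 + a)*(a + a²))
(r(4) + (-114 - 153)/(-151 - 128))² = (4*(-5 + 4² - 4*4) + (-114 - 153)/(-151 - 128))² = (4*(-5 + 16 - 16) - 267/(-279))² = (4*(-5) - 267*(-1/279))² = (-20 + 89/93)² = (-1771/93)² = 3136441/8649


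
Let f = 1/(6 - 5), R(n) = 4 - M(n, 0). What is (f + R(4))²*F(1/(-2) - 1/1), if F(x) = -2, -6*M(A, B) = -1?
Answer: -841/18 ≈ -46.722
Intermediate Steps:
M(A, B) = ⅙ (M(A, B) = -⅙*(-1) = ⅙)
R(n) = 23/6 (R(n) = 4 - 1*⅙ = 4 - ⅙ = 23/6)
f = 1 (f = 1/1 = 1)
(f + R(4))²*F(1/(-2) - 1/1) = (1 + 23/6)²*(-2) = (29/6)²*(-2) = (841/36)*(-2) = -841/18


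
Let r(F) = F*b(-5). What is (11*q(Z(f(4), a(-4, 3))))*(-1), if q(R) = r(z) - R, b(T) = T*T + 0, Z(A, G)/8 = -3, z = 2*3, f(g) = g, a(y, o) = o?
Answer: -1914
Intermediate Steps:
z = 6
Z(A, G) = -24 (Z(A, G) = 8*(-3) = -24)
b(T) = T**2 (b(T) = T**2 + 0 = T**2)
r(F) = 25*F (r(F) = F*(-5)**2 = F*25 = 25*F)
q(R) = 150 - R (q(R) = 25*6 - R = 150 - R)
(11*q(Z(f(4), a(-4, 3))))*(-1) = (11*(150 - 1*(-24)))*(-1) = (11*(150 + 24))*(-1) = (11*174)*(-1) = 1914*(-1) = -1914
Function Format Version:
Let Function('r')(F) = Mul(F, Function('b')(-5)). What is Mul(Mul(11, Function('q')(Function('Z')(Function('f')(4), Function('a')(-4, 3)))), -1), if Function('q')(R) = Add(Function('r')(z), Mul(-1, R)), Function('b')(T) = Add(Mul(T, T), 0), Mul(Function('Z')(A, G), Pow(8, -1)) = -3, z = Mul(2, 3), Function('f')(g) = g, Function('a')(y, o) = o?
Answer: -1914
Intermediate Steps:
z = 6
Function('Z')(A, G) = -24 (Function('Z')(A, G) = Mul(8, -3) = -24)
Function('b')(T) = Pow(T, 2) (Function('b')(T) = Add(Pow(T, 2), 0) = Pow(T, 2))
Function('r')(F) = Mul(25, F) (Function('r')(F) = Mul(F, Pow(-5, 2)) = Mul(F, 25) = Mul(25, F))
Function('q')(R) = Add(150, Mul(-1, R)) (Function('q')(R) = Add(Mul(25, 6), Mul(-1, R)) = Add(150, Mul(-1, R)))
Mul(Mul(11, Function('q')(Function('Z')(Function('f')(4), Function('a')(-4, 3)))), -1) = Mul(Mul(11, Add(150, Mul(-1, -24))), -1) = Mul(Mul(11, Add(150, 24)), -1) = Mul(Mul(11, 174), -1) = Mul(1914, -1) = -1914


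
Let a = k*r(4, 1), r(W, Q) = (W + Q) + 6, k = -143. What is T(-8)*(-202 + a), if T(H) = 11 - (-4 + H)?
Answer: -40825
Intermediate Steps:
r(W, Q) = 6 + Q + W (r(W, Q) = (Q + W) + 6 = 6 + Q + W)
T(H) = 15 - H (T(H) = 11 + (4 - H) = 15 - H)
a = -1573 (a = -143*(6 + 1 + 4) = -143*11 = -1573)
T(-8)*(-202 + a) = (15 - 1*(-8))*(-202 - 1573) = (15 + 8)*(-1775) = 23*(-1775) = -40825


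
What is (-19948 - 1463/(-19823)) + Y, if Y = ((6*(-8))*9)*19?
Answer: -558134925/19823 ≈ -28156.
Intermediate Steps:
Y = -8208 (Y = -48*9*19 = -432*19 = -8208)
(-19948 - 1463/(-19823)) + Y = (-19948 - 1463/(-19823)) - 8208 = (-19948 - 1463*(-1/19823)) - 8208 = (-19948 + 1463/19823) - 8208 = -395427741/19823 - 8208 = -558134925/19823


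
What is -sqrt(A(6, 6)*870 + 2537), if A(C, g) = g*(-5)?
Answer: -I*sqrt(23563) ≈ -153.5*I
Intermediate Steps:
A(C, g) = -5*g
-sqrt(A(6, 6)*870 + 2537) = -sqrt(-5*6*870 + 2537) = -sqrt(-30*870 + 2537) = -sqrt(-26100 + 2537) = -sqrt(-23563) = -I*sqrt(23563)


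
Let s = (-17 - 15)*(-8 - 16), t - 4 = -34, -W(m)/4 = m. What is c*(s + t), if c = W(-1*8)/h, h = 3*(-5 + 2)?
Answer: -2624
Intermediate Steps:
h = -9 (h = 3*(-3) = -9)
W(m) = -4*m
t = -30 (t = 4 - 34 = -30)
s = 768 (s = -32*(-24) = 768)
c = -32/9 (c = -(-4)*8/(-9) = -4*(-8)*(-⅑) = 32*(-⅑) = -32/9 ≈ -3.5556)
c*(s + t) = -32*(768 - 30)/9 = -32/9*738 = -2624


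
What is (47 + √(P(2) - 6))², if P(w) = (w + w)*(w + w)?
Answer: (47 + √10)² ≈ 2516.3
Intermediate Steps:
P(w) = 4*w² (P(w) = (2*w)*(2*w) = 4*w²)
(47 + √(P(2) - 6))² = (47 + √(4*2² - 6))² = (47 + √(4*4 - 6))² = (47 + √(16 - 6))² = (47 + √10)²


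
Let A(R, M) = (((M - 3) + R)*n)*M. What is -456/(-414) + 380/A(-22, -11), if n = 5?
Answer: 2945/2277 ≈ 1.2934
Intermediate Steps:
A(R, M) = M*(-15 + 5*M + 5*R) (A(R, M) = (((M - 3) + R)*5)*M = (((-3 + M) + R)*5)*M = ((-3 + M + R)*5)*M = (-15 + 5*M + 5*R)*M = M*(-15 + 5*M + 5*R))
-456/(-414) + 380/A(-22, -11) = -456/(-414) + 380/((5*(-11)*(-3 - 11 - 22))) = -456*(-1/414) + 380/((5*(-11)*(-36))) = 76/69 + 380/1980 = 76/69 + 380*(1/1980) = 76/69 + 19/99 = 2945/2277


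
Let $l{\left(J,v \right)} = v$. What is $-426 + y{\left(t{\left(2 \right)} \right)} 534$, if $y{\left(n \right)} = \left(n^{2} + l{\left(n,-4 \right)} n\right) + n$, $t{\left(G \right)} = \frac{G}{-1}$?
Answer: $4914$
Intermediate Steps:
$t{\left(G \right)} = - G$ ($t{\left(G \right)} = G \left(-1\right) = - G$)
$y{\left(n \right)} = n^{2} - 3 n$ ($y{\left(n \right)} = \left(n^{2} - 4 n\right) + n = n^{2} - 3 n$)
$-426 + y{\left(t{\left(2 \right)} \right)} 534 = -426 + \left(-1\right) 2 \left(-3 - 2\right) 534 = -426 + - 2 \left(-3 - 2\right) 534 = -426 + \left(-2\right) \left(-5\right) 534 = -426 + 10 \cdot 534 = -426 + 5340 = 4914$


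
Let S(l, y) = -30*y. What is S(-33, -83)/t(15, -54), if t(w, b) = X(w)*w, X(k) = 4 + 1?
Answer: 166/5 ≈ 33.200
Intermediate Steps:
X(k) = 5
t(w, b) = 5*w
S(-33, -83)/t(15, -54) = (-30*(-83))/((5*15)) = 2490/75 = 2490*(1/75) = 166/5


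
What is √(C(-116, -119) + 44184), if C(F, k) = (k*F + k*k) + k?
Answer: 49*√30 ≈ 268.38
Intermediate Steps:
C(F, k) = k + k² + F*k (C(F, k) = (F*k + k²) + k = (k² + F*k) + k = k + k² + F*k)
√(C(-116, -119) + 44184) = √(-119*(1 - 116 - 119) + 44184) = √(-119*(-234) + 44184) = √(27846 + 44184) = √72030 = 49*√30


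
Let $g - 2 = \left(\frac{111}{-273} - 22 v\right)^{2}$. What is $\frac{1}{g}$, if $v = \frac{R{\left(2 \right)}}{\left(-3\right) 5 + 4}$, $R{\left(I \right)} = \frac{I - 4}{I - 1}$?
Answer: $\frac{8281}{177363} \approx 0.04669$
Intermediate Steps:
$R{\left(I \right)} = \frac{-4 + I}{-1 + I}$
$v = \frac{2}{11}$ ($v = \frac{\frac{1}{-1 + 2} \left(-4 + 2\right)}{\left(-3\right) 5 + 4} = \frac{1^{-1} \left(-2\right)}{-15 + 4} = \frac{1 \left(-2\right)}{-11} = \left(-2\right) \left(- \frac{1}{11}\right) = \frac{2}{11} \approx 0.18182$)
$g = \frac{177363}{8281}$ ($g = 2 + \left(\frac{111}{-273} - 4\right)^{2} = 2 + \left(111 \left(- \frac{1}{273}\right) - 4\right)^{2} = 2 + \left(- \frac{37}{91} - 4\right)^{2} = 2 + \left(- \frac{401}{91}\right)^{2} = 2 + \frac{160801}{8281} = \frac{177363}{8281} \approx 21.418$)
$\frac{1}{g} = \frac{1}{\frac{177363}{8281}} = \frac{8281}{177363}$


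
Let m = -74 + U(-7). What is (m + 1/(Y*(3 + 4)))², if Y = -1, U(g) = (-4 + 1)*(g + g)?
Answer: 50625/49 ≈ 1033.2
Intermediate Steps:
U(g) = -6*g
m = -32 (m = -74 - 6*(-7) = -74 + 42 = -32)
(m + 1/(Y*(3 + 4)))² = (-32 + 1/(-(3 + 4)))² = (-32 + 1/(-1*7))² = (-32 + 1/(-7))² = (-32 + 1*(-⅐))² = (-32 - ⅐)² = (-225/7)² = 50625/49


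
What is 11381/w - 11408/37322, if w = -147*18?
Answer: -227473625/49377006 ≈ -4.6069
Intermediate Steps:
w = -2646
11381/w - 11408/37322 = 11381/(-2646) - 11408/37322 = 11381*(-1/2646) - 11408*1/37322 = -11381/2646 - 5704/18661 = -227473625/49377006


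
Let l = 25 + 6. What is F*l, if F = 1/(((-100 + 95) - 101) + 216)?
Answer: 31/110 ≈ 0.28182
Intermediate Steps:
F = 1/110 (F = 1/((-5 - 101) + 216) = 1/(-106 + 216) = 1/110 ≈ 0.0090909)
l = 31
F*l = (1/110)*31 = 31/110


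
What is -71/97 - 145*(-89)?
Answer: 1251714/97 ≈ 12904.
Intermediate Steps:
-71/97 - 145*(-89) = -71*1/97 + 12905 = -71/97 + 12905 = 1251714/97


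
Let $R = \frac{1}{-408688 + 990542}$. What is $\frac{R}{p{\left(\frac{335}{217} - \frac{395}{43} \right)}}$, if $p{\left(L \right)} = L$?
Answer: $- \frac{1333}{5927429820} \approx -2.2489 \cdot 10^{-7}$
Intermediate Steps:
$R = \frac{1}{581854} \approx 1.7186 \cdot 10^{-6}$
$\frac{R}{p{\left(\frac{335}{217} - \frac{395}{43} \right)}} = \frac{1}{581854 \left(\frac{335}{217} - \frac{395}{43}\right)} = \frac{1}{581854 \left(- \frac{71310}{9331}\right)} = \frac{1}{581854} \left(- \frac{9331}{71310}\right) = - \frac{1333}{5927429820}$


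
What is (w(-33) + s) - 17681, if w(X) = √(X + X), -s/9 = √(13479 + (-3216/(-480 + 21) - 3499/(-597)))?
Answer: -17681 - 3*√1389692048870/3383 + I*√66 ≈ -18726.0 + 8.124*I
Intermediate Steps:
s = -3*√1389692048870/3383 (s = -9*√(13479 + (-3216/(-480 + 21) - 3499/(-597))) = -9*√(13479 + (-3216/(-459) - 3499*(-1/597))) = -9*√(13479 + (-3216*(-1/459) + 3499/597)) = -9*√(13479 + (1072/153 + 3499/597)) = -9*√(13479 + 391777/30447) = -3*√1389692048870/3383 ≈ -1045.4)
w(X) = √2*√X (w(X) = √(2*X) = √2*√X)
(w(-33) + s) - 17681 = (√2*√(-33) - 3*√1389692048870/3383) - 17681 = (√2*(I*√33) - 3*√1389692048870/3383) - 17681 = (I*√66 - 3*√1389692048870/3383) - 17681 = (-3*√1389692048870/3383 + I*√66) - 17681 = -17681 - 3*√1389692048870/3383 + I*√66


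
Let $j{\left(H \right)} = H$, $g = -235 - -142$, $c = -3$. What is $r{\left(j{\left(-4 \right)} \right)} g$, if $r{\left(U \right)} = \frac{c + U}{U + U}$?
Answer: $- \frac{651}{8} \approx -81.375$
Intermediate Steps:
$g = -93$ ($g = -235 + 142 = -93$)
$r{\left(U \right)} = \frac{-3 + U}{2 U}$ ($r{\left(U \right)} = \frac{-3 + U}{U + U} = \frac{-3 + U}{2 U}$)
$r{\left(j{\left(-4 \right)} \right)} g = \frac{-3 - 4}{2 \left(-4\right)} \left(-93\right) = \frac{1}{2} \left(- \frac{1}{4}\right) \left(-7\right) \left(-93\right) = \frac{7}{8} \left(-93\right) = - \frac{651}{8}$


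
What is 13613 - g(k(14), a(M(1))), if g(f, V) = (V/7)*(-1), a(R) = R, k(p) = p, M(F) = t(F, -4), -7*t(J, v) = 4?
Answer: 667033/49 ≈ 13613.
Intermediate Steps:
t(J, v) = -4/7 (t(J, v) = -1/7*4 = -4/7)
M(F) = -4/7
g(f, V) = -V/7 (g(f, V) = (V*(1/7))*(-1) = (V/7)*(-1) = -V/7)
13613 - g(k(14), a(M(1))) = 13613 - (-1)*(-4)/(7*7) = 13613 - 1*4/49 = 13613 - 4/49 = 667033/49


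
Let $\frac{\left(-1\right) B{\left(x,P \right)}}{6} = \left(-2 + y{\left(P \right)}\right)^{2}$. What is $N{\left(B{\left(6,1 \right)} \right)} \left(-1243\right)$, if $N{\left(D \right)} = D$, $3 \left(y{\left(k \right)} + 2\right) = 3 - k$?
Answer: $\frac{248600}{3} \approx 82867.0$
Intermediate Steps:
$y{\left(k \right)} = -1 - \frac{k}{3}$ ($y{\left(k \right)} = -2 + \frac{3 - k}{3} = -2 - \left(-1 + \frac{k}{3}\right) = -1 - \frac{k}{3}$)
$B{\left(x,P \right)} = - 6 \left(-3 - \frac{P}{3}\right)^{2}$ ($B{\left(x,P \right)} = - 6 \left(-2 - \left(1 + \frac{P}{3}\right)\right)^{2} = - 6 \left(-3 - \frac{P}{3}\right)^{2}$)
$N{\left(B{\left(6,1 \right)} \right)} \left(-1243\right) = - \frac{2 \left(9 + 1\right)^{2}}{3} \left(-1243\right) = - \frac{2 \cdot 10^{2}}{3} \left(-1243\right) = \left(- \frac{2}{3}\right) 100 \left(-1243\right) = \left(- \frac{200}{3}\right) \left(-1243\right) = \frac{248600}{3}$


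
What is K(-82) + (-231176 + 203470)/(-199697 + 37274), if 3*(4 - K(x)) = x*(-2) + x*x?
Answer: -372245810/162423 ≈ -2291.8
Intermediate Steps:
K(x) = 4 - x**2/3 + 2*x/3 (K(x) = 4 - (x*(-2) + x*x)/3 = 4 - (-2*x + x**2)/3 = 4 - (x**2 - 2*x)/3 = 4 + (-x**2/3 + 2*x/3) = 4 - x**2/3 + 2*x/3)
K(-82) + (-231176 + 203470)/(-199697 + 37274) = (4 - 1/3*(-82)**2 + (2/3)*(-82)) + (-231176 + 203470)/(-199697 + 37274) = (4 - 1/3*6724 - 164/3) - 27706/(-162423) = (4 - 6724/3 - 164/3) - 27706*(-1/162423) = -2292 + 27706/162423 = -372245810/162423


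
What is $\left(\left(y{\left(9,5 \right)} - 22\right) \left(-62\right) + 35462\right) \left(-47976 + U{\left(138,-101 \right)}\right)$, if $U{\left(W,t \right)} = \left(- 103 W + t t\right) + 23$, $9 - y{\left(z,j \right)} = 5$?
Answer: $-1900812348$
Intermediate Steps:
$y{\left(z,j \right)} = 4$ ($y{\left(z,j \right)} = 9 - 5 = 4$)
$U{\left(W,t \right)} = 23 + t^{2} - 103 W$ ($U{\left(W,t \right)} = \left(- 103 W + t^{2}\right) + 23 = \left(t^{2} - 103 W\right) + 23 = 23 + t^{2} - 103 W$)
$\left(\left(y{\left(9,5 \right)} - 22\right) \left(-62\right) + 35462\right) \left(-47976 + U{\left(138,-101 \right)}\right) = \left(\left(4 - 22\right) \left(-62\right) + 35462\right) \left(-47976 + \left(23 + \left(-101\right)^{2} - 14214\right)\right) = \left(\left(-18\right) \left(-62\right) + 35462\right) \left(-47976 + \left(23 + 10201 - 14214\right)\right) = \left(1116 + 35462\right) \left(-47976 - 3990\right) = 36578 \left(-51966\right) = -1900812348$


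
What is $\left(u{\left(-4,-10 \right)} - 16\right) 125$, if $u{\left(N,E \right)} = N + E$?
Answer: $-3750$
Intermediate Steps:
$u{\left(N,E \right)} = E + N$
$\left(u{\left(-4,-10 \right)} - 16\right) 125 = \left(\left(-10 - 4\right) - 16\right) 125 = \left(-14 - 16\right) 125 = \left(-30\right) 125 = -3750$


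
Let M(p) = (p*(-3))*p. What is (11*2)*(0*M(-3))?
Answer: 0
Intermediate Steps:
M(p) = -3*p² (M(p) = (-3*p)*p = -3*p²)
(11*2)*(0*M(-3)) = (11*2)*(0*(-3*(-3)²)) = 22*(0*(-3*9)) = 22*(0*(-27)) = 22*0 = 0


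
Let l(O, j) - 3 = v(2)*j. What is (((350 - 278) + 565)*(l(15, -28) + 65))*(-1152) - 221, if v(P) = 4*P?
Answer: 114476323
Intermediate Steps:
l(O, j) = 3 + 8*j (l(O, j) = 3 + (4*2)*j = 3 + 8*j)
(((350 - 278) + 565)*(l(15, -28) + 65))*(-1152) - 221 = (((350 - 278) + 565)*((3 + 8*(-28)) + 65))*(-1152) - 221 = ((72 + 565)*((3 - 224) + 65))*(-1152) - 221 = (637*(-221 + 65))*(-1152) - 221 = (637*(-156))*(-1152) - 221 = -99372*(-1152) - 221 = 114476544 - 221 = 114476323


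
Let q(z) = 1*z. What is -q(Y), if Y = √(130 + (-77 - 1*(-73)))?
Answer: -3*√14 ≈ -11.225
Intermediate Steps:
Y = 3*√14 (Y = √(130 + (-77 + 73)) = √(130 - 4) = √126 = 3*√14 ≈ 11.225)
q(z) = z
-q(Y) = -3*√14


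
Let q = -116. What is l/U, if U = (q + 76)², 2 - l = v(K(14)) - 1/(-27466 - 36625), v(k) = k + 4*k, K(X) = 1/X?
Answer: 1474079/1435638400 ≈ 0.0010268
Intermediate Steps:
v(k) = 5*k
l = 1474079/897274 (l = 2 - (5/14 - 1/(-27466 - 36625)) = 2 - (5*(1/14) - 1/(-64091)) = 2 - (5/14 - 1*(-1/64091)) = 2 - (5/14 + 1/64091) = 2 - 1*320469/897274 = 2 - 320469/897274 = 1474079/897274 ≈ 1.6428)
U = 1600 (U = (-116 + 76)² = (-40)² = 1600)
l/U = (1474079/897274)/1600 = (1474079/897274)*(1/1600) = 1474079/1435638400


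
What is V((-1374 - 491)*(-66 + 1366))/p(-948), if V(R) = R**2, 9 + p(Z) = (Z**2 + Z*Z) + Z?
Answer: 5878200250000/1796451 ≈ 3.2721e+6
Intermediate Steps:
p(Z) = -9 + Z + 2*Z**2 (p(Z) = -9 + ((Z**2 + Z*Z) + Z) = -9 + ((Z**2 + Z**2) + Z) = -9 + (2*Z**2 + Z) = -9 + (Z + 2*Z**2) = -9 + Z + 2*Z**2)
V((-1374 - 491)*(-66 + 1366))/p(-948) = ((-1374 - 491)*(-66 + 1366))**2/(-9 - 948 + 2*(-948)**2) = (-1865*1300)**2/(-9 - 948 + 2*898704) = (-2424500)**2/(-9 - 948 + 1797408) = 5878200250000/1796451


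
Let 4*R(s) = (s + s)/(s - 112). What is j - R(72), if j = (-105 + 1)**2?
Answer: 108169/10 ≈ 10817.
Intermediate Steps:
j = 10816 (j = (-104)**2 = 10816)
R(s) = s/(2*(-112 + s)) (R(s) = ((s + s)/(s - 112))/4 = ((2*s)/(-112 + s))/4 = (2*s/(-112 + s))/4 = s/(2*(-112 + s)))
j - R(72) = 10816 - 72/(2*(-112 + 72)) = 10816 - 72/(2*(-40)) = 10816 - 72*(-1)/(2*40) = 10816 - 1*(-9/10) = 10816 + 9/10 = 108169/10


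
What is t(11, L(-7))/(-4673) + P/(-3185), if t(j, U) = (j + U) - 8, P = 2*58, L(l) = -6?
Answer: -532513/14883505 ≈ -0.035779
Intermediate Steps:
P = 116
t(j, U) = -8 + U + j (t(j, U) = (U + j) - 8 = -8 + U + j)
t(11, L(-7))/(-4673) + P/(-3185) = (-8 - 6 + 11)/(-4673) + 116/(-3185) = -3*(-1/4673) + 116*(-1/3185) = 3/4673 - 116/3185 = -532513/14883505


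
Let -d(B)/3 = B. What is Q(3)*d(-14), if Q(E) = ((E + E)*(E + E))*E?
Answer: 4536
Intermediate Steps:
d(B) = -3*B
Q(E) = 4*E³ (Q(E) = ((2*E)*(2*E))*E = (4*E²)*E = 4*E³)
Q(3)*d(-14) = (4*3³)*(-3*(-14)) = (4*27)*42 = 108*42 = 4536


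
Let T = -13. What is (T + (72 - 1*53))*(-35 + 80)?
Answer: 270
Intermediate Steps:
(T + (72 - 1*53))*(-35 + 80) = (-13 + (72 - 1*53))*(-35 + 80) = (-13 + (72 - 53))*45 = (-13 + 19)*45 = 6*45 = 270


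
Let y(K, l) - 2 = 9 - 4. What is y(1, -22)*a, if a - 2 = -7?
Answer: -35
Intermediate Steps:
a = -5 (a = 2 - 7 = -5)
y(K, l) = 7 (y(K, l) = 2 + (9 - 4) = 2 + 5 = 7)
y(1, -22)*a = 7*(-5) = -35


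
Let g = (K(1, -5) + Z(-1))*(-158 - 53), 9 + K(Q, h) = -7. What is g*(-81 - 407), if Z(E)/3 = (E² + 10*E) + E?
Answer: -4736528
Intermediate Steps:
K(Q, h) = -16 (K(Q, h) = -9 - 7 = -16)
Z(E) = 3*E² + 33*E (Z(E) = 3*((E² + 10*E) + E) = 3*(E² + 11*E) = 3*E² + 33*E)
g = 9706 (g = (-16 + 3*(-1)*(11 - 1))*(-158 - 53) = (-16 + 3*(-1)*10)*(-211) = (-16 - 30)*(-211) = -46*(-211) = 9706)
g*(-81 - 407) = 9706*(-81 - 407) = 9706*(-488) = -4736528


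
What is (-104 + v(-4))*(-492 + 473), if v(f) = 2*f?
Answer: 2128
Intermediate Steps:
(-104 + v(-4))*(-492 + 473) = (-104 + 2*(-4))*(-492 + 473) = (-104 - 8)*(-19) = -112*(-19) = 2128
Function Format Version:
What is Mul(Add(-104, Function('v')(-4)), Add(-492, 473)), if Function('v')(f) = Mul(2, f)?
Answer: 2128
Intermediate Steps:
Mul(Add(-104, Function('v')(-4)), Add(-492, 473)) = Mul(Add(-104, Mul(2, -4)), Add(-492, 473)) = Mul(Add(-104, -8), -19) = Mul(-112, -19) = 2128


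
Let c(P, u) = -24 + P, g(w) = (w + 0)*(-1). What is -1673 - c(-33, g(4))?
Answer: -1616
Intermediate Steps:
g(w) = -w (g(w) = w*(-1) = -w)
-1673 - c(-33, g(4)) = -1673 - (-24 - 33) = -1673 - 1*(-57) = -1673 + 57 = -1616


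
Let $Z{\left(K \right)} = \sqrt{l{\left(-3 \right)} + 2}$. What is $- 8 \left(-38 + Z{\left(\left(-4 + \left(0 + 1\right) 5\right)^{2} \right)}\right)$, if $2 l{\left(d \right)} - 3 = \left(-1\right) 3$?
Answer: $304 - 8 \sqrt{2} \approx 292.69$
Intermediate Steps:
$l{\left(d \right)} = 0$ ($l{\left(d \right)} = \frac{3}{2} + \frac{\left(-1\right) 3}{2} = \frac{3}{2} + \frac{1}{2} \left(-3\right) = \frac{3}{2} - \frac{3}{2} = 0$)
$Z{\left(K \right)} = \sqrt{2}$ ($Z{\left(K \right)} = \sqrt{0 + 2} = \sqrt{2}$)
$- 8 \left(-38 + Z{\left(\left(-4 + \left(0 + 1\right) 5\right)^{2} \right)}\right) = - 8 \left(-38 + \sqrt{2}\right) = 304 - 8 \sqrt{2}$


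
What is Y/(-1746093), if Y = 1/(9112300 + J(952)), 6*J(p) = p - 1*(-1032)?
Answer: -1/15911500618652 ≈ -6.2848e-14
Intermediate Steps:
J(p) = 172 + p/6 (J(p) = (p - 1*(-1032))/6 = (p + 1032)/6 = (1032 + p)/6 = 172 + p/6)
Y = 3/27337892 (Y = 1/(9112300 + (172 + (⅙)*952)) = 1/(9112300 + (172 + 476/3)) = 1/(9112300 + 992/3) = 1/(27337892/3) = 3/27337892 ≈ 1.0974e-7)
Y/(-1746093) = (3/27337892)/(-1746093) = (3/27337892)*(-1/1746093) = -1/15911500618652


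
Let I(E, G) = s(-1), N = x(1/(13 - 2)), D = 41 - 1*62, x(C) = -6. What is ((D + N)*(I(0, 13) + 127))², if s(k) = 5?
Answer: 12702096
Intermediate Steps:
D = -21 (D = 41 - 62 = -21)
N = -6
I(E, G) = 5
((D + N)*(I(0, 13) + 127))² = ((-21 - 6)*(5 + 127))² = (-27*132)² = (-3564)² = 12702096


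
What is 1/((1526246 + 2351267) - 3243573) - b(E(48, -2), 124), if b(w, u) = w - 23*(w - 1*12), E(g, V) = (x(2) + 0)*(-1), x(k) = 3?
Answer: -216807479/633940 ≈ -342.00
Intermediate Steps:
E(g, V) = -3 (E(g, V) = (3 + 0)*(-1) = 3*(-1) = -3)
b(w, u) = 276 - 22*w (b(w, u) = w - 23*(w - 12) = w - 23*(-12 + w) = w + (276 - 23*w) = 276 - 22*w)
1/((1526246 + 2351267) - 3243573) - b(E(48, -2), 124) = 1/((1526246 + 2351267) - 3243573) - (276 - 22*(-3)) = 1/(3877513 - 3243573) - (276 + 66) = 1/633940 - 1*342 = 1/633940 - 342 = -216807479/633940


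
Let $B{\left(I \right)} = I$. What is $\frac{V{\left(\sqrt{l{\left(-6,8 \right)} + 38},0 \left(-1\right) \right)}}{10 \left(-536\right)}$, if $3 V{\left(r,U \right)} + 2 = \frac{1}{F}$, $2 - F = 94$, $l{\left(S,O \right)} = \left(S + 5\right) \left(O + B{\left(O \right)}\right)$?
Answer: $\frac{37}{295872} \approx 0.00012505$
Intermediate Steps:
$l{\left(S,O \right)} = 2 O \left(5 + S\right)$ ($l{\left(S,O \right)} = \left(S + 5\right) \left(O + O\right) = \left(5 + S\right) 2 O = 2 O \left(5 + S\right)$)
$F = -92$ ($F = 2 - 94 = -92$)
$V{\left(r,U \right)} = - \frac{185}{276}$ ($V{\left(r,U \right)} = - \frac{2}{3} + \frac{1}{3 \left(-92\right)} = - \frac{2}{3} + \frac{1}{3} \left(- \frac{1}{92}\right) = - \frac{2}{3} - \frac{1}{276} = - \frac{185}{276}$)
$\frac{V{\left(\sqrt{l{\left(-6,8 \right)} + 38},0 \left(-1\right) \right)}}{10 \left(-536\right)} = - \frac{185}{276 \cdot 10 \left(-536\right)} = - \frac{185}{276 \left(-5360\right)} = \left(- \frac{185}{276}\right) \left(- \frac{1}{5360}\right) = \frac{37}{295872}$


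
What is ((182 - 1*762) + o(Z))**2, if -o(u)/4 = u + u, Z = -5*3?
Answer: 211600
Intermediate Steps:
Z = -15
o(u) = -8*u (o(u) = -4*(u + u) = -8*u)
((182 - 1*762) + o(Z))**2 = ((182 - 1*762) - 8*(-15))**2 = ((182 - 762) + 120)**2 = (-580 + 120)**2 = (-460)**2 = 211600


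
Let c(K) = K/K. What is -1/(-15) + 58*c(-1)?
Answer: 871/15 ≈ 58.067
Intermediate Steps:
c(K) = 1
-1/(-15) + 58*c(-1) = -1/(-15) + 58*1 = -1*(-1/15) + 58 = 1/15 + 58 = 871/15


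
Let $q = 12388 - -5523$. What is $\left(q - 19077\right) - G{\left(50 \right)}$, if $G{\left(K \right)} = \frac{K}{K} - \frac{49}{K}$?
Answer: $- \frac{58301}{50} \approx -1166.0$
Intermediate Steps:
$q = 17911$ ($q = 12388 + 5523 = 17911$)
$G{\left(K \right)} = 1 - \frac{49}{K}$
$\left(q - 19077\right) - G{\left(50 \right)} = \left(17911 - 19077\right) - \frac{-49 + 50}{50} = -1166 - \frac{1}{50} \cdot 1 = -1166 - \frac{1}{50} = - \frac{58301}{50}$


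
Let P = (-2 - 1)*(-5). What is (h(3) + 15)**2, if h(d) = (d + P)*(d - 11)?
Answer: 16641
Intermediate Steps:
P = 15 (P = -3*(-5) = 15)
h(d) = (-11 + d)*(15 + d) (h(d) = (d + 15)*(d - 11) = (15 + d)*(-11 + d) = (-11 + d)*(15 + d))
(h(3) + 15)**2 = ((-165 + 3**2 + 4*3) + 15)**2 = ((-165 + 9 + 12) + 15)**2 = (-144 + 15)**2 = (-129)**2 = 16641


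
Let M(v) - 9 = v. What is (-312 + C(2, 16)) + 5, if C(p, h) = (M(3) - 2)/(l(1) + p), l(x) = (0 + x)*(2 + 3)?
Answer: -2139/7 ≈ -305.57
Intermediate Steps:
l(x) = 5*x (l(x) = x*5 = 5*x)
M(v) = 9 + v
C(p, h) = 10/(5 + p) (C(p, h) = ((9 + 3) - 2)/(5*1 + p) = (12 - 2)/(5 + p) = 10/(5 + p))
(-312 + C(2, 16)) + 5 = (-312 + 10/(5 + 2)) + 5 = (-312 + 10/7) + 5 = -2174/7 + 5 = -2139/7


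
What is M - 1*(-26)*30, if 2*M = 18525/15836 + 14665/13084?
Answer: 40462980685/51799556 ≈ 781.15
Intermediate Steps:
M = 59327005/51799556 (M = (18525/15836 + 14665/13084)/2 = (½)*(59327005/25899778) = 59327005/51799556 ≈ 1.1453)
M - 1*(-26)*30 = 59327005/51799556 - 1*(-26)*30 = 59327005/51799556 - (-26)*30 = 59327005/51799556 - 1*(-780) = 59327005/51799556 + 780 = 40462980685/51799556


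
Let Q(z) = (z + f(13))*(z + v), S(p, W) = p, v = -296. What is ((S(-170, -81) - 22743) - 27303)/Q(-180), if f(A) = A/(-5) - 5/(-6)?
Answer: -376620/648907 ≈ -0.58039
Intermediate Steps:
f(A) = ⅚ - A/5 (f(A) = A*(-⅕) - 5*(-⅙) = -A/5 + ⅚ = ⅚ - A/5)
Q(z) = (-296 + z)*(-53/30 + z) (Q(z) = (z + (⅚ - ⅕*13))*(z - 296) = (z + (⅚ - 13/5))*(-296 + z) = (z - 53/30)*(-296 + z) = (-53/30 + z)*(-296 + z) = (-296 + z)*(-53/30 + z))
((S(-170, -81) - 22743) - 27303)/Q(-180) = ((-170 - 22743) - 27303)/(7844/15 + (-180)² - 8933/30*(-180)) = (-22913 - 27303)/(7844/15 + 32400 + 53598) = -50216/1297814/15 = -50216*15/1297814 = -376620/648907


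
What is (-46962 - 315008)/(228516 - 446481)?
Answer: 72394/43593 ≈ 1.6607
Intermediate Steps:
(-46962 - 315008)/(228516 - 446481) = -361970/(-217965) = -361970*(-1/217965) = 72394/43593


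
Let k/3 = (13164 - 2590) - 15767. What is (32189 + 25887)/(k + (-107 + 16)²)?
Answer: -29038/3649 ≈ -7.9578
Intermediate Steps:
k = -15579 (k = 3*((13164 - 2590) - 15767) = 3*(10574 - 15767) = 3*(-5193) = -15579)
(32189 + 25887)/(k + (-107 + 16)²) = (32189 + 25887)/(-15579 + (-107 + 16)²) = 58076/(-15579 + (-91)²) = 58076/(-15579 + 8281) = 58076/(-7298) = 58076*(-1/7298) = -29038/3649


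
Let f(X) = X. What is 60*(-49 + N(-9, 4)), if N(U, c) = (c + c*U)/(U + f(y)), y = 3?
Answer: -2620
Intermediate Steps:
N(U, c) = (c + U*c)/(3 + U) (N(U, c) = (c + c*U)/(U + 3) = (c + U*c)/(3 + U))
60*(-49 + N(-9, 4)) = 60*(-49 + 4*(1 - 9)/(3 - 9)) = 60*(-49 + 4*(-8)/(-6)) = 60*(-49 + 4*(-1/6)*(-8)) = 60*(-49 + 16/3) = 60*(-131/3) = -2620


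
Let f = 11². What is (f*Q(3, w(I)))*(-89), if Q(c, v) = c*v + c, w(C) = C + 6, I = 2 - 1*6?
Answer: -96921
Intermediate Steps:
I = -4 (I = 2 - 6 = -4)
w(C) = 6 + C
f = 121
Q(c, v) = c + c*v
(f*Q(3, w(I)))*(-89) = (121*(3*(1 + (6 - 4))))*(-89) = (121*(3*(1 + 2)))*(-89) = (121*(3*3))*(-89) = (121*9)*(-89) = 1089*(-89) = -96921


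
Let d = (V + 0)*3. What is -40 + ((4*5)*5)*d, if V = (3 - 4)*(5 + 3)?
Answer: -2440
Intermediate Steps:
V = -8 (V = -1*8 = -8)
d = -24 (d = (-8 + 0)*3 = -8*3 = -24)
-40 + ((4*5)*5)*d = -40 + ((4*5)*5)*(-24) = -40 + (20*5)*(-24) = -40 + 100*(-24) = -40 - 2400 = -2440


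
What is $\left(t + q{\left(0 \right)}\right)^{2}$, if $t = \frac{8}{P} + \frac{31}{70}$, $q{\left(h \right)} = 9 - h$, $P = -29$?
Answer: $\frac{346294881}{4120900} \approx 84.034$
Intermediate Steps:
$t = \frac{339}{2030}$ ($t = \frac{8}{-29} + \frac{31}{70} = 8 \left(- \frac{1}{29}\right) + 31 \cdot \frac{1}{70} = - \frac{8}{29} + \frac{31}{70} = \frac{339}{2030} \approx 0.167$)
$\left(t + q{\left(0 \right)}\right)^{2} = \left(\frac{339}{2030} + \left(9 - 0\right)\right)^{2} = \left(\frac{339}{2030} + \left(9 + 0\right)\right)^{2} = \left(\frac{339}{2030} + 9\right)^{2} = \left(\frac{18609}{2030}\right)^{2} = \frac{346294881}{4120900}$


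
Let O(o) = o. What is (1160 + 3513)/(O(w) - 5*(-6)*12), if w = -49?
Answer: 4673/311 ≈ 15.026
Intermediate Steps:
(1160 + 3513)/(O(w) - 5*(-6)*12) = (1160 + 3513)/(-49 - 5*(-6)*12) = 4673/(-49 + 30*12) = 4673/(-49 + 360) = 4673/311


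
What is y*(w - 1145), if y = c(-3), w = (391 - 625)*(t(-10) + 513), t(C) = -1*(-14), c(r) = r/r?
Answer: -124463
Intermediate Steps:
c(r) = 1
t(C) = 14
w = -123318 (w = (391 - 625)*(14 + 513) = -234*527 = -123318)
y = 1
y*(w - 1145) = 1*(-123318 - 1145) = 1*(-124463) = -124463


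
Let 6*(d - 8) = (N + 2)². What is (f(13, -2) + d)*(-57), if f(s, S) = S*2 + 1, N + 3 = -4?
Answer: -1045/2 ≈ -522.50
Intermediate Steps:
N = -7 (N = -3 - 4 = -7)
f(s, S) = 1 + 2*S (f(s, S) = 2*S + 1 = 1 + 2*S)
d = 73/6 (d = 8 + (-7 + 2)²/6 = 8 + (⅙)*(-5)² = 8 + (⅙)*25 = 8 + 25/6 = 73/6 ≈ 12.167)
(f(13, -2) + d)*(-57) = ((1 + 2*(-2)) + 73/6)*(-57) = ((1 - 4) + 73/6)*(-57) = (-3 + 73/6)*(-57) = (55/6)*(-57) = -1045/2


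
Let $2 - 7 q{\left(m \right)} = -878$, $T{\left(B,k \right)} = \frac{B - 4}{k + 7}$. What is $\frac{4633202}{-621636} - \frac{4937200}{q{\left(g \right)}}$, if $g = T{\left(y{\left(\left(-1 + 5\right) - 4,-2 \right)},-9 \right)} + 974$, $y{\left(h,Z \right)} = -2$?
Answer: $- \frac{134300412701}{3418998} \approx -39281.0$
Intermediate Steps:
$T{\left(B,k \right)} = \frac{-4 + B}{7 + k}$
$g = 977$ ($g = \frac{-4 - 2}{7 - 9} + 974 = \frac{1}{-2} \left(-6\right) + 974 = \left(- \frac{1}{2}\right) \left(-6\right) + 974 = 3 + 974 = 977$)
$q{\left(m \right)} = \frac{880}{7}$ ($q{\left(m \right)} = \frac{2}{7} - - \frac{878}{7} = \frac{2}{7} + \frac{878}{7} = \frac{880}{7}$)
$\frac{4633202}{-621636} - \frac{4937200}{q{\left(g \right)}} = \frac{4633202}{-621636} - \frac{4937200}{\frac{880}{7}} = 4633202 \left(- \frac{1}{621636}\right) - \frac{432005}{11} = - \frac{2316601}{310818} - \frac{432005}{11} = - \frac{134300412701}{3418998}$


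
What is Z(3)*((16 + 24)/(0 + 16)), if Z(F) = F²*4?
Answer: 90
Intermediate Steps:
Z(F) = 4*F²
Z(3)*((16 + 24)/(0 + 16)) = (4*3²)*((16 + 24)/(0 + 16)) = (4*9)*(40/16) = 36*(40*(1/16)) = 36*(5/2) = 90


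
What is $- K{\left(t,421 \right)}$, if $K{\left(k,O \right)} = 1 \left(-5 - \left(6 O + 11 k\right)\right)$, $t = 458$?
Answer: $7569$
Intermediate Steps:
$K{\left(k,O \right)} = -5 - 11 k - 6 O$ ($K{\left(k,O \right)} = 1 \left(-5 - \left(6 O + 11 k\right)\right) = 1 \left(-5 - 11 k - 6 O\right) = -5 - 11 k - 6 O$)
$- K{\left(t,421 \right)} = - (-5 - 5038 - 2526) = \left(-1\right) \left(-7569\right) = 7569$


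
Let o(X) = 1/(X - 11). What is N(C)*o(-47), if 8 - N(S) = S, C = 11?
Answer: 3/58 ≈ 0.051724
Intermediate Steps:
o(X) = 1/(-11 + X)
N(S) = 8 - S
N(C)*o(-47) = (8 - 1*11)/(-11 - 47) = (8 - 11)/(-58) = -3*(-1/58) = 3/58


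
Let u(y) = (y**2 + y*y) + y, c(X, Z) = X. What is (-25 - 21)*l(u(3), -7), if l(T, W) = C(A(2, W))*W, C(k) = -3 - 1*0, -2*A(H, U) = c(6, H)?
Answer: -966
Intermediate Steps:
A(H, U) = -3 (A(H, U) = -1/2*6 = -3)
C(k) = -3 (C(k) = -3 + 0 = -3)
u(y) = y + 2*y**2 (u(y) = (y**2 + y**2) + y = 2*y**2 + y = y + 2*y**2)
l(T, W) = -3*W
(-25 - 21)*l(u(3), -7) = (-25 - 21)*(-3*(-7)) = -46*21 = -966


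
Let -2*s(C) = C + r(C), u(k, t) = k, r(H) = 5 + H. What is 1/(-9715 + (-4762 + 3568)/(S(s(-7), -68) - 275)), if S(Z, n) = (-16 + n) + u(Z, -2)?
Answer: -709/6885547 ≈ -0.00010297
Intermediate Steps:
s(C) = -5/2 - C (s(C) = -(C + (5 + C))/2 = -(5 + 2*C)/2 = -5/2 - C)
S(Z, n) = -16 + Z + n (S(Z, n) = (-16 + n) + Z = -16 + Z + n)
1/(-9715 + (-4762 + 3568)/(S(s(-7), -68) - 275)) = 1/(-9715 + (-4762 + 3568)/((-16 + (-5/2 - 1*(-7)) - 68) - 275)) = 1/(-9715 - 1194/((-16 + (-5/2 + 7) - 68) - 275)) = 1/(-9715 - 1194/((-16 + 9/2 - 68) - 275)) = 1/(-9715 - 1194/(-159/2 - 275)) = 1/(-9715 - 1194/(-709/2)) = 1/(-9715 - 1194*(-2/709)) = 1/(-9715 + 2388/709) = 1/(-6885547/709) = -709/6885547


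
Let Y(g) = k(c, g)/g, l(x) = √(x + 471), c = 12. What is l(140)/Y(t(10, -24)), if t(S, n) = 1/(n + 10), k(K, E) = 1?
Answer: -√611/14 ≈ -1.7656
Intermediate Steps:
t(S, n) = 1/(10 + n)
l(x) = √(471 + x)
Y(g) = 1/g
l(140)/Y(t(10, -24)) = √(471 + 140)/(1/(1/(10 - 24))) = √611/(1/(1/(-14))) = √611/(1/(-1/14)) = √611/(-14) = √611*(-1/14) = -√611/14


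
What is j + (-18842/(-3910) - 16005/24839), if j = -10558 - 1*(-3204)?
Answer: -356909323286/48560245 ≈ -7349.8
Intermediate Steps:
j = -7354 (j = -10558 + 3204 = -7354)
j + (-18842/(-3910) - 16005/24839) = -7354 + (-18842/(-3910) - 16005/24839) = -7354 + (-18842*(-1/3910) - 16005*1/24839) = -7354 + (9421/1955 - 16005/24839) = -7354 + 202718444/48560245 = -356909323286/48560245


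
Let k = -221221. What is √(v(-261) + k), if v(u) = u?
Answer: I*√221482 ≈ 470.62*I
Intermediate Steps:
√(v(-261) + k) = √(-261 - 221221) = √(-221482) = I*√221482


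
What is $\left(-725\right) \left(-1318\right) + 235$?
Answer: $955785$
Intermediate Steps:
$\left(-725\right) \left(-1318\right) + 235 = 955550 + 235 = 955785$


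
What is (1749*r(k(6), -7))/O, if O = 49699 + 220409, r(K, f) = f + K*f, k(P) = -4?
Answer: 4081/30012 ≈ 0.13598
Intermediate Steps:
O = 270108
(1749*r(k(6), -7))/O = (1749*(-7*(1 - 4)))/270108 = (1749*(-7*(-3)))*(1/270108) = (1749*21)*(1/270108) = 36729*(1/270108) = 4081/30012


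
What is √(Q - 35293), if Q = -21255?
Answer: 2*I*√14137 ≈ 237.8*I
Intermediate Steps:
√(Q - 35293) = √(-21255 - 35293) = √(-56548) = 2*I*√14137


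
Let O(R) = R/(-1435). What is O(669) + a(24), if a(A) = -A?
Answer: -35109/1435 ≈ -24.466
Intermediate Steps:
O(R) = -R/1435 (O(R) = R*(-1/1435) = -R/1435)
O(669) + a(24) = -1/1435*669 - 1*24 = -669/1435 - 24 = -35109/1435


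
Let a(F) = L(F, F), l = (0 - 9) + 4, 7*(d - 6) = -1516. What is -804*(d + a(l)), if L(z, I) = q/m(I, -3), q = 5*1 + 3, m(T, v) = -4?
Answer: 1196352/7 ≈ 1.7091e+5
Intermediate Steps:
d = -1474/7 (d = 6 + (⅐)*(-1516) = 6 - 1516/7 = -1474/7 ≈ -210.57)
q = 8 (q = 5 + 3 = 8)
l = -5 (l = -9 + 4 = -5)
L(z, I) = -2 (L(z, I) = 8/(-4) = 8*(-¼) = -2)
a(F) = -2
-804*(d + a(l)) = -804*(-1474/7 - 2) = -804*(-1488/7) = 1196352/7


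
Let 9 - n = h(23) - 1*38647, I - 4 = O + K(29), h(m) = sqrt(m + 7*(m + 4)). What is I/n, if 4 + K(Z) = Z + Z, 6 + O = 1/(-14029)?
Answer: 7049955648/5240835008399 + 729507*sqrt(53)/10481670016798 ≈ 0.0013457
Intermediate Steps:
O = -84175/14029 (O = -6 + 1/(-14029) = -6 - 1/14029 = -84175/14029 ≈ -6.0001)
K(Z) = -4 + 2*Z (K(Z) = -4 + (Z + Z) = -4 + 2*Z)
h(m) = sqrt(28 + 8*m) (h(m) = sqrt(m + 7*(4 + m)) = sqrt(m + (28 + 7*m)) = sqrt(28 + 8*m))
I = 729507/14029 (I = 4 + (-84175/14029 + (-4 + 2*29)) = 4 + (-84175/14029 + (-4 + 58)) = 4 + (-84175/14029 + 54) = 4 + 673391/14029 = 729507/14029 ≈ 52.000)
n = 38656 - 2*sqrt(53) (n = 9 - (2*sqrt(7 + 2*23) - 1*38647) = 9 - (2*sqrt(7 + 46) - 38647) = 9 - (2*sqrt(53) - 38647) = 9 - (-38647 + 2*sqrt(53)) = 9 + (38647 - 2*sqrt(53)) = 38656 - 2*sqrt(53) ≈ 38641.)
I/n = 729507/(14029*(38656 - 2*sqrt(53)))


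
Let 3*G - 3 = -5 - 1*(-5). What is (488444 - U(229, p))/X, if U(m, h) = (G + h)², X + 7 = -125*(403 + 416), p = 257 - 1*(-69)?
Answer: -381515/102382 ≈ -3.7264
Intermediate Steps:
G = 1 (G = 1 + (-5 - 1*(-5))/3 = 1 + (-5 + 5)/3 = 1 + (⅓)*0 = 1 + 0 = 1)
p = 326 (p = 257 + 69 = 326)
X = -102382 (X = -7 - 125*(403 + 416) = -7 - 125*819 = -7 - 102375 = -102382)
U(m, h) = (1 + h)²
(488444 - U(229, p))/X = (488444 - (1 + 326)²)/(-102382) = (488444 - 1*327²)*(-1/102382) = (488444 - 1*106929)*(-1/102382) = (488444 - 106929)*(-1/102382) = 381515*(-1/102382) = -381515/102382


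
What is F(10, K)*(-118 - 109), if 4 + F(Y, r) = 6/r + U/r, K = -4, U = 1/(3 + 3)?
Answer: 30191/24 ≈ 1258.0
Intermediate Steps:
U = ⅙ (U = 1/6 = ⅙ ≈ 0.16667)
F(Y, r) = -4 + 37/(6*r) (F(Y, r) = -4 + (6/r + 1/(6*r)) = -4 + 37/(6*r))
F(10, K)*(-118 - 109) = (-4 + (37/6)/(-4))*(-118 - 109) = (-4 + (37/6)*(-¼))*(-227) = (-4 - 37/24)*(-227) = -133/24*(-227) = 30191/24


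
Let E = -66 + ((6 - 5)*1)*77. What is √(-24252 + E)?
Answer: I*√24241 ≈ 155.7*I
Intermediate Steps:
E = 11 (E = -66 + (1*1)*77 = -66 + 1*77 = -66 + 77 = 11)
√(-24252 + E) = √(-24252 + 11) = √(-24241) = I*√24241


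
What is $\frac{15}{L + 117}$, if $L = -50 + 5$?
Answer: $\frac{5}{24} \approx 0.20833$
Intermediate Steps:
$L = -45$
$\frac{15}{L + 117} = \frac{15}{-45 + 117} = \frac{15}{72} = 15 \cdot \frac{1}{72} = \frac{5}{24}$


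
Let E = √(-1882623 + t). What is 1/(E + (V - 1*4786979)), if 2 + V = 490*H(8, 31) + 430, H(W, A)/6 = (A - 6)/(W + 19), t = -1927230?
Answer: -387490131/1853686748380774 - 243*I*√423317/1853686748380774 ≈ -2.0904e-7 - 8.5291e-11*I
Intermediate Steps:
H(W, A) = 6*(-6 + A)/(19 + W) (H(W, A) = 6*((A - 6)/(W + 19)) = 6*((-6 + A)/(19 + W)) = 6*(-6 + A)/(19 + W))
V = 28352/9 (V = -2 + (490*(6*(-6 + 31)/(19 + 8)) + 430) = -2 + (490*(6*25/27) + 430) = -2 + (490*(6*(1/27)*25) + 430) = -2 + (490*(50/9) + 430) = -2 + (24500/9 + 430) = -2 + 28370/9 = 28352/9 ≈ 3150.2)
E = 3*I*√423317 (E = √(-1882623 - 1927230) = √(-3809853) = 3*I*√423317 ≈ 1951.9*I)
1/(E + (V - 1*4786979)) = 1/(3*I*√423317 + (28352/9 - 1*4786979)) = 1/(3*I*√423317 + (28352/9 - 4786979)) = 1/(3*I*√423317 - 43054459/9) = 1/(-43054459/9 + 3*I*√423317)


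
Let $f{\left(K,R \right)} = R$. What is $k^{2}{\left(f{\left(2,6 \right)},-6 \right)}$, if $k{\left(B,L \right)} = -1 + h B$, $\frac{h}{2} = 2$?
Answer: $529$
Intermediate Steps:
$h = 4$ ($h = 2 \cdot 2 = 4$)
$k{\left(B,L \right)} = -1 + 4 B$
$k^{2}{\left(f{\left(2,6 \right)},-6 \right)} = \left(-1 + 4 \cdot 6\right)^{2} = \left(-1 + 24\right)^{2} = 23^{2} = 529$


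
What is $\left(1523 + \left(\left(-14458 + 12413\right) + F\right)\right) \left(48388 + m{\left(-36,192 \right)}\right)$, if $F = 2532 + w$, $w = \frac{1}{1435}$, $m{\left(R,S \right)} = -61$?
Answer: $\frac{139392030777}{1435} \approx 9.7137 \cdot 10^{7}$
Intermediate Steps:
$w = \frac{1}{1435} \approx 0.00069686$
$F = \frac{3633421}{1435}$ ($F = 2532 + \frac{1}{1435} = \frac{3633421}{1435} \approx 2532.0$)
$\left(1523 + \left(\left(-14458 + 12413\right) + F\right)\right) \left(48388 + m{\left(-36,192 \right)}\right) = \left(1523 + \left(\left(-14458 + 12413\right) + \frac{3633421}{1435}\right)\right) \left(48388 - 61\right) = \left(1523 + \left(-2045 + \frac{3633421}{1435}\right)\right) 48327 = \left(1523 + \frac{698846}{1435}\right) 48327 = \frac{2884351}{1435} \cdot 48327 = \frac{139392030777}{1435}$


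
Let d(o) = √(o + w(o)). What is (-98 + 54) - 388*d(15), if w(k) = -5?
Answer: -44 - 388*√10 ≈ -1271.0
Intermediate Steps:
d(o) = √(-5 + o) (d(o) = √(o - 5) = √(-5 + o))
(-98 + 54) - 388*d(15) = (-98 + 54) - 388*√(-5 + 15) = -44 - 388*√10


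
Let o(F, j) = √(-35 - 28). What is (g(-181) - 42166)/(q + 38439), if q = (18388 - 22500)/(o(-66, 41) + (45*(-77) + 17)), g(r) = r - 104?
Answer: -19400382629630939/17567417591976079 + 523675536*I*√7/17567417591976079 ≈ -1.1043 + 7.8868e-8*I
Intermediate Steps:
g(r) = -104 + r
o(F, j) = 3*I*√7 (o(F, j) = √(-63) = 3*I*√7)
q = -4112/(-3448 + 3*I*√7) (q = (18388 - 22500)/(3*I*√7 + (45*(-77) + 17)) = -4112/(3*I*√7 + (-3465 + 17)) = -4112/(3*I*√7 - 3448) = -4112/(-3448 + 3*I*√7) ≈ 1.1926 + 0.0027453*I)
(g(-181) - 42166)/(q + 38439) = ((-104 - 181) - 42166)/((14178176/11888767 + 12336*I*√7/11888767) + 38439) = (-285 - 42166)/(457006492889/11888767 + 12336*I*√7/11888767) = -42451/(457006492889/11888767 + 12336*I*√7/11888767)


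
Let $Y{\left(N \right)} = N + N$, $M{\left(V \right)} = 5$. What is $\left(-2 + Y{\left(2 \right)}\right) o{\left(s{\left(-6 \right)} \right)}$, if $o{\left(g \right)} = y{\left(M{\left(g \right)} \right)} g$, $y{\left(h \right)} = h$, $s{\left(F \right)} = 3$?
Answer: $30$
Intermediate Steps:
$Y{\left(N \right)} = 2 N$
$o{\left(g \right)} = 5 g$
$\left(-2 + Y{\left(2 \right)}\right) o{\left(s{\left(-6 \right)} \right)} = \left(-2 + 2 \cdot 2\right) 5 \cdot 3 = \left(-2 + 4\right) 15 = 2 \cdot 15 = 30$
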